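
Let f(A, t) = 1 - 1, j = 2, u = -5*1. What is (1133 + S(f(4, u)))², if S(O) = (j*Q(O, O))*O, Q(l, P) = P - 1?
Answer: 1283689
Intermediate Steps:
u = -5
Q(l, P) = -1 + P
f(A, t) = 0
S(O) = O*(-2 + 2*O) (S(O) = (2*(-1 + O))*O = (-2 + 2*O)*O = O*(-2 + 2*O))
(1133 + S(f(4, u)))² = (1133 + 2*0*(-1 + 0))² = (1133 + 2*0*(-1))² = (1133 + 0)² = 1133² = 1283689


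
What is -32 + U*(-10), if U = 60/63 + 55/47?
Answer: -52534/987 ≈ -53.226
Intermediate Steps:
U = 2095/987 (U = 60*(1/63) + 55*(1/47) = 20/21 + 55/47 = 2095/987 ≈ 2.1226)
-32 + U*(-10) = -32 + (2095/987)*(-10) = -32 - 20950/987 = -52534/987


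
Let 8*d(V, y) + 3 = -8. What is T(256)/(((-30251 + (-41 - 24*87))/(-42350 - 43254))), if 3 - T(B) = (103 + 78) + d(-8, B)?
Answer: -30239613/64760 ≈ -466.95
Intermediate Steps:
d(V, y) = -11/8 (d(V, y) = -3/8 + (1/8)*(-8) = -3/8 - 1 = -11/8)
T(B) = -1413/8 (T(B) = 3 - ((103 + 78) - 11/8) = 3 - (181 - 11/8) = 3 - 1*1437/8 = 3 - 1437/8 = -1413/8)
T(256)/(((-30251 + (-41 - 24*87))/(-42350 - 43254))) = -1413*(-42350 - 43254)/(-30251 + (-41 - 24*87))/8 = -1413*(-85604/(-30251 + (-41 - 2088)))/8 = -1413*(-85604/(-30251 - 2129))/8 = -1413/(8*((-32380*(-1/85604)))) = -1413/(8*8095/21401) = -1413/8*21401/8095 = -30239613/64760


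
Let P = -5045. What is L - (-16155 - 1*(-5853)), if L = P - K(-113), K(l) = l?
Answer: 5370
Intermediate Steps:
L = -4932 (L = -5045 - 1*(-113) = -5045 + 113 = -4932)
L - (-16155 - 1*(-5853)) = -4932 - (-16155 - 1*(-5853)) = -4932 - (-16155 + 5853) = -4932 - 1*(-10302) = -4932 + 10302 = 5370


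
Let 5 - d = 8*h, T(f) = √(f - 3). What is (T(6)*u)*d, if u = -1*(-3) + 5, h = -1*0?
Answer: 40*√3 ≈ 69.282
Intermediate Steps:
h = 0
T(f) = √(-3 + f)
d = 5 (d = 5 - 8*0 = 5 - 1*0 = 5 + 0 = 5)
u = 8 (u = 3 + 5 = 8)
(T(6)*u)*d = (√(-3 + 6)*8)*5 = (√3*8)*5 = (8*√3)*5 = 40*√3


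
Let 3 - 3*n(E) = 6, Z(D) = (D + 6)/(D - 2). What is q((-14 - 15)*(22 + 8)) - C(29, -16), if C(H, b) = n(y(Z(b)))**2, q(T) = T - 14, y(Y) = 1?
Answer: -885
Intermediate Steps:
Z(D) = (6 + D)/(-2 + D)
n(E) = -1 (n(E) = 1 - 1/3*6 = 1 - 2 = -1)
q(T) = -14 + T
C(H, b) = 1 (C(H, b) = (-1)**2 = 1)
q((-14 - 15)*(22 + 8)) - C(29, -16) = (-14 + (-14 - 15)*(22 + 8)) - 1*1 = (-14 - 29*30) - 1 = (-14 - 870) - 1 = -884 - 1 = -885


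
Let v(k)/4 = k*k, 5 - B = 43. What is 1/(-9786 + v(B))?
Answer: -1/4010 ≈ -0.00024938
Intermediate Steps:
B = -38 (B = 5 - 1*43 = 5 - 43 = -38)
v(k) = 4*k² (v(k) = 4*(k*k) = 4*k²)
1/(-9786 + v(B)) = 1/(-9786 + 4*(-38)²) = 1/(-9786 + 4*1444) = 1/(-9786 + 5776) = 1/(-4010) = -1/4010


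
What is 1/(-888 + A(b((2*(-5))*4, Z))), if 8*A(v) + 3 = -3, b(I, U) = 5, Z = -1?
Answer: -4/3555 ≈ -0.0011252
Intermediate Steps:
A(v) = -3/4 (A(v) = -3/8 + (1/8)*(-3) = -3/8 - 3/8 = -3/4)
1/(-888 + A(b((2*(-5))*4, Z))) = 1/(-888 - 3/4) = 1/(-3555/4) = -4/3555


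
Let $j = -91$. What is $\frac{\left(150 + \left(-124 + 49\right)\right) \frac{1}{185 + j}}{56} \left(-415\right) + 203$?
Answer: $\frac{1037467}{5264} \approx 197.09$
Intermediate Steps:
$\frac{\left(150 + \left(-124 + 49\right)\right) \frac{1}{185 + j}}{56} \left(-415\right) + 203 = \frac{\left(150 + \left(-124 + 49\right)\right) \frac{1}{185 - 91}}{56} \left(-415\right) + 203 = \frac{150 - 75}{94} \cdot \frac{1}{56} \left(-415\right) + 203 = 75 \cdot \frac{1}{94} \cdot \frac{1}{56} \left(-415\right) + 203 = \frac{75}{94} \cdot \frac{1}{56} \left(-415\right) + 203 = \frac{75}{5264} \left(-415\right) + 203 = - \frac{31125}{5264} + 203 = \frac{1037467}{5264}$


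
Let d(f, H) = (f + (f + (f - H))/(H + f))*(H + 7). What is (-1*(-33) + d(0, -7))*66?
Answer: 2178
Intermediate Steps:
d(f, H) = (7 + H)*(f + (-H + 2*f)/(H + f)) (d(f, H) = (f + (-H + 2*f)/(H + f))*(7 + H) = (7 + H)*(f + (-H + 2*f)/(H + f)))
(-1*(-33) + d(0, -7))*66 = (-1*(-33) + (-1*(-7)² - 7*(-7) + 7*0² + 14*0 - 7*0² + 0*(-7)² + 9*(-7)*0)/(-7 + 0))*66 = (33 + (-1*49 + 49 + 7*0 + 0 - 7*0 + 0*49 + 0)/(-7))*66 = (33 - (-49 + 49 + 0 + 0 + 0 + 0 + 0)/7)*66 = (33 - ⅐*0)*66 = (33 + 0)*66 = 33*66 = 2178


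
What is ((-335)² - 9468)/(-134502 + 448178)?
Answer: 102757/313676 ≈ 0.32759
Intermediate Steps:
((-335)² - 9468)/(-134502 + 448178) = (112225 - 9468)/313676 = 102757*(1/313676) = 102757/313676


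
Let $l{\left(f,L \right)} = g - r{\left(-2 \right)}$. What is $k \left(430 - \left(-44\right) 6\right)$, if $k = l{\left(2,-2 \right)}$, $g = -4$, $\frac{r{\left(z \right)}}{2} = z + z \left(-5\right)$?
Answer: $-13880$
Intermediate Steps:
$r{\left(z \right)} = - 8 z$ ($r{\left(z \right)} = 2 \left(z + z \left(-5\right)\right) = 2 \left(z - 5 z\right) = 2 \left(- 4 z\right) = - 8 z$)
$l{\left(f,L \right)} = -20$ ($l{\left(f,L \right)} = -4 - \left(-8\right) \left(-2\right) = -4 - 16 = -20$)
$k = -20$
$k \left(430 - \left(-44\right) 6\right) = - 20 \left(430 - \left(-44\right) 6\right) = - 20 \left(430 - -264\right) = - 20 \left(430 + 264\right) = \left(-20\right) 694 = -13880$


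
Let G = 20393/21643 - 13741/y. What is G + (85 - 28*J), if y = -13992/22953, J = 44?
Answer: 2159693885421/100942952 ≈ 21395.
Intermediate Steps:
y = -4664/7651 (y = -13992*1/22953 = -4664/7651 ≈ -0.60959)
G = 2275475451365/100942952 (G = 20393/21643 - 13741/(-4664/7651) = 20393*(1/21643) - 13741*(-7651/4664) = 20393/21643 + 105132391/4664 = 2275475451365/100942952 ≈ 22542.)
G + (85 - 28*J) = 2275475451365/100942952 + (85 - 28*44) = 2275475451365/100942952 + (85 - 1232) = 2275475451365/100942952 - 1147 = 2159693885421/100942952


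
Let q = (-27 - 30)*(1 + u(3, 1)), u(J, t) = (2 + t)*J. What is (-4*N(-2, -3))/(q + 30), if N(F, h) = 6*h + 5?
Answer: -13/135 ≈ -0.096296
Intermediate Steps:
N(F, h) = 5 + 6*h
u(J, t) = J*(2 + t)
q = -570 (q = (-27 - 30)*(1 + 3*(2 + 1)) = -57*(1 + 3*3) = -57*(1 + 9) = -57*10 = -570)
(-4*N(-2, -3))/(q + 30) = (-4*(5 + 6*(-3)))/(-570 + 30) = (-4*(5 - 18))/(-540) = -(-1)*(-13)/135 = -1/540*52 = -13/135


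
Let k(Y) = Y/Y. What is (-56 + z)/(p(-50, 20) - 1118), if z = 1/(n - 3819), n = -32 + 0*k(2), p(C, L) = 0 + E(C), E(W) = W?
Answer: 215657/4497968 ≈ 0.047945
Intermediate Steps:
k(Y) = 1
p(C, L) = C (p(C, L) = 0 + C = C)
n = -32 (n = -32 + 0*1 = -32 + 0 = -32)
z = -1/3851 (z = 1/(-32 - 3819) = 1/(-3851) = -1/3851 ≈ -0.00025967)
(-56 + z)/(p(-50, 20) - 1118) = (-56 - 1/3851)/(-50 - 1118) = -215657/3851/(-1168) = -215657/3851*(-1/1168) = 215657/4497968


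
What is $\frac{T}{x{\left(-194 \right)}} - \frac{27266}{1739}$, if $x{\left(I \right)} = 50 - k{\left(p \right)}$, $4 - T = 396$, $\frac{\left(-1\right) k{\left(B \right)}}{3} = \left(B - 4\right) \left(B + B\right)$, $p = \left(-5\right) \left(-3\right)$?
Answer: $- \frac{3629791}{226070} \approx -16.056$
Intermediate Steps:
$p = 15$
$k{\left(B \right)} = - 6 B \left(-4 + B\right)$ ($k{\left(B \right)} = - 3 \left(B - 4\right) \left(B + B\right) = - 3 \left(-4 + B\right) 2 B = - 3 \cdot 2 B \left(-4 + B\right) = - 6 B \left(-4 + B\right)$)
$T = -392$ ($T = 4 - 396 = -392$)
$x{\left(I \right)} = 1040$ ($x{\left(I \right)} = 50 - 6 \cdot 15 \left(4 - 15\right) = 50 - 6 \cdot 15 \left(-11\right) = 50 - -990 = 50 + 990 = 1040$)
$\frac{T}{x{\left(-194 \right)}} - \frac{27266}{1739} = - \frac{392}{1040} - \frac{27266}{1739} = \left(-392\right) \frac{1}{1040} - \frac{27266}{1739} = - \frac{49}{130} - \frac{27266}{1739} = - \frac{3629791}{226070}$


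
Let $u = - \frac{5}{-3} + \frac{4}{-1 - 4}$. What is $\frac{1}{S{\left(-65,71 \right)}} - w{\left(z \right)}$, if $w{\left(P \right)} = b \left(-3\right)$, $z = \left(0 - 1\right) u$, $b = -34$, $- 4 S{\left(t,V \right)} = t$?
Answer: $- \frac{6626}{65} \approx -101.94$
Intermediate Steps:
$S{\left(t,V \right)} = - \frac{t}{4}$
$u = \frac{13}{15}$ ($u = \left(-5\right) \left(- \frac{1}{3}\right) + \frac{4}{-1 - 4} = \frac{5}{3} + \frac{4}{-5} = \frac{5}{3} + 4 \left(- \frac{1}{5}\right) = \frac{5}{3} - \frac{4}{5} = \frac{13}{15} \approx 0.86667$)
$z = - \frac{13}{15}$ ($z = \left(0 - 1\right) \frac{13}{15} = \left(-1\right) \frac{13}{15} = - \frac{13}{15} \approx -0.86667$)
$w{\left(P \right)} = 102$ ($w{\left(P \right)} = \left(-34\right) \left(-3\right) = 102$)
$\frac{1}{S{\left(-65,71 \right)}} - w{\left(z \right)} = \frac{1}{\left(- \frac{1}{4}\right) \left(-65\right)} - 102 = \frac{1}{\frac{65}{4}} - 102 = \frac{4}{65} - 102 = - \frac{6626}{65}$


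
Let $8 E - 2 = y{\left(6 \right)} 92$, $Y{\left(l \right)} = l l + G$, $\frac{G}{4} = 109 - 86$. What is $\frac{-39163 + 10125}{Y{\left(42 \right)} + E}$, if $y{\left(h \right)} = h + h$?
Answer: $- \frac{116152}{7977} \approx -14.561$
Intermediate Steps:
$G = 92$ ($G = 4 \left(109 - 86\right) = 4 \cdot 23 = 92$)
$y{\left(h \right)} = 2 h$
$Y{\left(l \right)} = 92 + l^{2}$ ($Y{\left(l \right)} = l l + 92 = l^{2} + 92 = 92 + l^{2}$)
$E = \frac{553}{4}$ ($E = \frac{1}{4} + \frac{2 \cdot 6 \cdot 92}{8} = \frac{1}{4} + \frac{12 \cdot 92}{8} = \frac{1}{4} + \frac{1}{8} \cdot 1104 = \frac{1}{4} + 138 = \frac{553}{4} \approx 138.25$)
$\frac{-39163 + 10125}{Y{\left(42 \right)} + E} = \frac{-39163 + 10125}{\left(92 + 42^{2}\right) + \frac{553}{4}} = - \frac{29038}{\left(92 + 1764\right) + \frac{553}{4}} = - \frac{29038}{1856 + \frac{553}{4}} = - \frac{29038}{\frac{7977}{4}} = \left(-29038\right) \frac{4}{7977} = - \frac{116152}{7977}$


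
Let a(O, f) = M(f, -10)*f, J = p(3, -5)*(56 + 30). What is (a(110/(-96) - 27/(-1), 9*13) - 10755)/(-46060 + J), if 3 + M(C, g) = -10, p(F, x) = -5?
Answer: 6138/23245 ≈ 0.26406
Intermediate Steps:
M(C, g) = -13 (M(C, g) = -3 - 10 = -13)
J = -430 (J = -5*(56 + 30) = -5*86 = -430)
a(O, f) = -13*f
(a(110/(-96) - 27/(-1), 9*13) - 10755)/(-46060 + J) = (-117*13 - 10755)/(-46060 - 430) = (-13*117 - 10755)/(-46490) = (-1521 - 10755)*(-1/46490) = -12276*(-1/46490) = 6138/23245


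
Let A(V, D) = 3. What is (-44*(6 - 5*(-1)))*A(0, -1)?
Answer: -1452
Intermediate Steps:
(-44*(6 - 5*(-1)))*A(0, -1) = -44*(6 - 5*(-1))*3 = -44*(6 + 5)*3 = -44*11*3 = -484*3 = -1452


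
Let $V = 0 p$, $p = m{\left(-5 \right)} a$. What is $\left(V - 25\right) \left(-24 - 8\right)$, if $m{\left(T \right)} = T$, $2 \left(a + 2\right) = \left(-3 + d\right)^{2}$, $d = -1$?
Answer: $800$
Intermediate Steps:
$a = 6$ ($a = -2 + \frac{\left(-3 - 1\right)^{2}}{2} = -2 + \frac{\left(-4\right)^{2}}{2} = -2 + \frac{1}{2} \cdot 16 = -2 + 8 = 6$)
$p = -30$ ($p = \left(-5\right) 6 = -30$)
$V = 0$ ($V = 0 \left(-30\right) = 0$)
$\left(V - 25\right) \left(-24 - 8\right) = \left(0 - 25\right) \left(-24 - 8\right) = \left(-25\right) \left(-32\right) = 800$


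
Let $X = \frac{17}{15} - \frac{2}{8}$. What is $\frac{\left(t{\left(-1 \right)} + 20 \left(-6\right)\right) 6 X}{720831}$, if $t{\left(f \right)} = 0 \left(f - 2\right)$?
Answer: $- \frac{212}{240277} \approx -0.00088231$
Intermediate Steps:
$t{\left(f \right)} = 0$ ($t{\left(f \right)} = 0 \left(-2 + f\right) = 0$)
$X = \frac{53}{60}$ ($X = 17 \cdot \frac{1}{15} - \frac{1}{4} = \frac{17}{15} - \frac{1}{4} = \frac{53}{60} \approx 0.88333$)
$\frac{\left(t{\left(-1 \right)} + 20 \left(-6\right)\right) 6 X}{720831} = \frac{\left(0 + 20 \left(-6\right)\right) 6 \cdot \frac{53}{60}}{720831} = \left(0 - 120\right) \frac{53}{10} \cdot \frac{1}{720831} = \left(-120\right) \frac{53}{10} \cdot \frac{1}{720831} = \left(-636\right) \frac{1}{720831} = - \frac{212}{240277}$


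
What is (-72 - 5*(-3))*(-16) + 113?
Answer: 1025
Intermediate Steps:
(-72 - 5*(-3))*(-16) + 113 = (-72 + 15)*(-16) + 113 = -57*(-16) + 113 = 912 + 113 = 1025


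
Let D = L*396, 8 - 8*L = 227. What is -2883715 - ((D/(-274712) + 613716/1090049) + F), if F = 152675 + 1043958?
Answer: -2443717031350190001/598899081776 ≈ -4.0803e+6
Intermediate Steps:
L = -219/8 (L = 1 - 1/8*227 = 1 - 227/8 = -219/8 ≈ -27.375)
F = 1196633
D = -21681/2 (D = -219/8*396 = -21681/2 ≈ -10841.)
-2883715 - ((D/(-274712) + 613716/1090049) + F) = -2883715 - ((-21681/2/(-274712) + 613716/1090049) + 1196633) = -2883715 - ((-21681/2*(-1/274712) + 613716*(1/1090049)) + 1196633) = -2883715 - ((21681/549424 + 613716/1090049) + 1196633) = -2883715 - (360823651953/598899081776 + 1196633) = -2883715 - 1*716662765746512161/598899081776 = -2883715 - 716662765746512161/598899081776 = -2443717031350190001/598899081776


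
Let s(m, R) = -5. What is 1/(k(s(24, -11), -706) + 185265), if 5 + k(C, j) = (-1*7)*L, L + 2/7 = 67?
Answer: 1/184793 ≈ 5.4115e-6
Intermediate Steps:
L = 467/7 (L = -2/7 + 67 = 467/7 ≈ 66.714)
k(C, j) = -472 (k(C, j) = -5 - 1*7*(467/7) = -5 - 7*467/7 = -5 - 467 = -472)
1/(k(s(24, -11), -706) + 185265) = 1/(-472 + 185265) = 1/184793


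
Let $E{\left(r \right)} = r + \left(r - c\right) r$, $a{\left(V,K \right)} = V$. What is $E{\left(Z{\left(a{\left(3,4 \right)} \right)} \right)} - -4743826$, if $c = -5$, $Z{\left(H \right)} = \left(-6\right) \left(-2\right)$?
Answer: $4744042$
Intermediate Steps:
$Z{\left(H \right)} = 12$
$E{\left(r \right)} = r + r \left(5 + r\right)$ ($E{\left(r \right)} = r + \left(r - -5\right) r = r + \left(r + 5\right) r = r + \left(5 + r\right) r = r + r \left(5 + r\right)$)
$E{\left(Z{\left(a{\left(3,4 \right)} \right)} \right)} - -4743826 = 12 \left(6 + 12\right) - -4743826 = 12 \cdot 18 + 4743826 = 216 + 4743826 = 4744042$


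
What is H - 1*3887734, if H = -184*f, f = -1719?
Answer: -3571438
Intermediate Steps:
H = 316296 (H = -184*(-1719) = 316296)
H - 1*3887734 = 316296 - 1*3887734 = 316296 - 3887734 = -3571438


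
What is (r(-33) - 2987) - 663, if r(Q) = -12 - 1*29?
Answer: -3691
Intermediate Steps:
r(Q) = -41 (r(Q) = -12 - 29 = -41)
(r(-33) - 2987) - 663 = (-41 - 2987) - 663 = -3028 - 663 = -3691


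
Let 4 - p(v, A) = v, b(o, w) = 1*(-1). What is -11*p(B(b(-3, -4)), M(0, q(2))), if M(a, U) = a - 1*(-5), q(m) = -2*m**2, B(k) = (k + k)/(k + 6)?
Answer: -242/5 ≈ -48.400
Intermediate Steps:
b(o, w) = -1
B(k) = 2*k/(6 + k) (B(k) = (2*k)/(6 + k) = 2*k/(6 + k))
M(a, U) = 5 + a (M(a, U) = a + 5 = 5 + a)
p(v, A) = 4 - v
-11*p(B(b(-3, -4)), M(0, q(2))) = -11*(4 - 2*(-1)/(6 - 1)) = -11*(4 - 2*(-1)/5) = -11*(4 - 1*(-2/5)) = -11*(4 + 2/5) = -11*22/5 = -242/5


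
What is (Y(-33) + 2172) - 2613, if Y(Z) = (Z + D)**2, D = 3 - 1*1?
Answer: 520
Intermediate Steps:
D = 2 (D = 3 - 1 = 2)
Y(Z) = (2 + Z)**2 (Y(Z) = (Z + 2)**2 = (2 + Z)**2)
(Y(-33) + 2172) - 2613 = ((2 - 33)**2 + 2172) - 2613 = ((-31)**2 + 2172) - 2613 = (961 + 2172) - 2613 = 3133 - 2613 = 520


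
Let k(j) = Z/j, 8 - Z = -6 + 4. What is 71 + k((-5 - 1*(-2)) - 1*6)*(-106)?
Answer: 1699/9 ≈ 188.78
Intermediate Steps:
Z = 10 (Z = 8 - (-6 + 4) = 8 - 1*(-2) = 8 + 2 = 10)
k(j) = 10/j
71 + k((-5 - 1*(-2)) - 1*6)*(-106) = 71 + (10/((-5 - 1*(-2)) - 1*6))*(-106) = 71 + (10/((-5 + 2) - 6))*(-106) = 71 + (10/(-3 - 6))*(-106) = 71 + (10/(-9))*(-106) = 71 + (10*(-⅑))*(-106) = 71 - 10/9*(-106) = 71 + 1060/9 = 1699/9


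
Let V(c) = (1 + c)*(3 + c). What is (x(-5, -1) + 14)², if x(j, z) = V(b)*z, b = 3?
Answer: 100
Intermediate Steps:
x(j, z) = 24*z (x(j, z) = (3 + 3² + 4*3)*z = (3 + 9 + 12)*z = 24*z)
(x(-5, -1) + 14)² = (24*(-1) + 14)² = (-24 + 14)² = (-10)² = 100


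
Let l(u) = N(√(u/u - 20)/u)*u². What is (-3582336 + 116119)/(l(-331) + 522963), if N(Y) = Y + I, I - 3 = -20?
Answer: 4643254171558/1794460583135 - 1147317827*I*√19/1794460583135 ≈ 2.5875 - 0.0027869*I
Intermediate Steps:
I = -17 (I = 3 - 20 = -17)
N(Y) = -17 + Y (N(Y) = Y - 17 = -17 + Y)
l(u) = u²*(-17 + I*√19/u) (l(u) = (-17 + √(u/u - 20)/u)*u² = (-17 + √(1 - 20)/u)*u² = (-17 + √(-19)/u)*u² = (-17 + (I*√19)/u)*u² = (-17 + I*√19/u)*u² = u²*(-17 + I*√19/u))
(-3582336 + 116119)/(l(-331) + 522963) = (-3582336 + 116119)/(-331*(-17*(-331) + I*√19) + 522963) = -3466217/(-331*(5627 + I*√19) + 522963) = -3466217/((-1862537 - 331*I*√19) + 522963) = -3466217/(-1339574 - 331*I*√19)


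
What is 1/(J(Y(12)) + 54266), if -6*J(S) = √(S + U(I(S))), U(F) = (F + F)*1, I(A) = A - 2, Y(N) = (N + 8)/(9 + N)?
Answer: 1709379/92761160815 + 3*I*√14/185522321630 ≈ 1.8428e-5 + 6.0505e-11*I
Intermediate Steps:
Y(N) = (8 + N)/(9 + N)
I(A) = -2 + A
U(F) = 2*F (U(F) = (2*F)*1 = 2*F)
J(S) = -√(-4 + 3*S)/6 (J(S) = -√(S + 2*(-2 + S))/6 = -√(S + (-4 + 2*S))/6 = -√(-4 + 3*S)/6)
1/(J(Y(12)) + 54266) = 1/(-√(-4 + 3*((8 + 12)/(9 + 12)))/6 + 54266) = 1/(-√(-4 + 3*(20/21))/6 + 54266) = 1/(-√(-4 + 20/7)/6 + 54266) = 1/(-I*√14/21 + 54266) = 1/(54266 - I*√14/21)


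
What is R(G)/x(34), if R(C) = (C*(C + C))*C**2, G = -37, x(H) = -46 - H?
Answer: -1874161/40 ≈ -46854.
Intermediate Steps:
R(C) = 2*C**4 (R(C) = (C*(2*C))*C**2 = (2*C**2)*C**2 = 2*C**4)
R(G)/x(34) = (2*(-37)**4)/(-46 - 1*34) = (2*1874161)/(-46 - 34) = 3748322/(-80) = 3748322*(-1/80) = -1874161/40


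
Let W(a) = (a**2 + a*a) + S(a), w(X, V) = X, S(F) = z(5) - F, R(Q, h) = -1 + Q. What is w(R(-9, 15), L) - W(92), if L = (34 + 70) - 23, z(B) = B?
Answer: -16851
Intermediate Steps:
L = 81 (L = 104 - 23 = 81)
S(F) = 5 - F
W(a) = 5 - a + 2*a**2 (W(a) = (a**2 + a*a) + (5 - a) = (a**2 + a**2) + (5 - a) = 2*a**2 + (5 - a) = 5 - a + 2*a**2)
w(R(-9, 15), L) - W(92) = (-1 - 9) - (5 - 1*92 + 2*92**2) = -10 - (5 - 92 + 2*8464) = -10 - (5 - 92 + 16928) = -10 - 1*16841 = -10 - 16841 = -16851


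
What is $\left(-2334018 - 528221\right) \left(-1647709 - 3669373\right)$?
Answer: $15218759466598$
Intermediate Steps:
$\left(-2334018 - 528221\right) \left(-1647709 - 3669373\right) = \left(-2862239\right) \left(-5317082\right) = 15218759466598$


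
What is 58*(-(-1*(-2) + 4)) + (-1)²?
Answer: -347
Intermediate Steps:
58*(-(-1*(-2) + 4)) + (-1)² = 58*(-(2 + 4)) + 1 = 58*(-1*6) + 1 = 58*(-6) + 1 = -348 + 1 = -347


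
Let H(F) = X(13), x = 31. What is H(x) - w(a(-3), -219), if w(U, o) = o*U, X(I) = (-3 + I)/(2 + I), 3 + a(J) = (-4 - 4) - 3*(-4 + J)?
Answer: 6572/3 ≈ 2190.7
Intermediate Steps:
a(J) = 1 - 3*J (a(J) = -3 + ((-4 - 4) - 3*(-4 + J)) = -3 + (-8 + (12 - 3*J)) = -3 + (4 - 3*J) = 1 - 3*J)
X(I) = (-3 + I)/(2 + I)
w(U, o) = U*o
H(F) = 2/3 (H(F) = (-3 + 13)/(2 + 13) = 10/15 = (1/15)*10 = 2/3)
H(x) - w(a(-3), -219) = 2/3 - (1 - 3*(-3))*(-219) = 2/3 - (1 + 9)*(-219) = 2/3 - 10*(-219) = 2/3 - 1*(-2190) = 2/3 + 2190 = 6572/3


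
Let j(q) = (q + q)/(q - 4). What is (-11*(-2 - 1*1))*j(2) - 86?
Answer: -152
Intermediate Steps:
j(q) = 2*q/(-4 + q) (j(q) = (2*q)/(-4 + q) = 2*q/(-4 + q))
(-11*(-2 - 1*1))*j(2) - 86 = (-11*(-2 - 1*1))*(2*2/(-4 + 2)) - 86 = (-11*(-2 - 1))*(2*2/(-2)) - 86 = (-11*(-3))*(2*2*(-1/2)) - 86 = 33*(-2) - 86 = -66 - 86 = -152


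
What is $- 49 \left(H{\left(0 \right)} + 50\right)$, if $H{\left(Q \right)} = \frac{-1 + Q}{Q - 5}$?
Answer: $- \frac{12299}{5} \approx -2459.8$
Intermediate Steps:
$H{\left(Q \right)} = \frac{-1 + Q}{-5 + Q}$
$- 49 \left(H{\left(0 \right)} + 50\right) = - 49 \left(\frac{-1 + 0}{-5 + 0} + 50\right) = - 49 \left(\frac{1}{-5} \left(-1\right) + 50\right) = - 49 \left(\left(- \frac{1}{5}\right) \left(-1\right) + 50\right) = - 49 \left(\frac{1}{5} + 50\right) = \left(-49\right) \frac{251}{5} = - \frac{12299}{5}$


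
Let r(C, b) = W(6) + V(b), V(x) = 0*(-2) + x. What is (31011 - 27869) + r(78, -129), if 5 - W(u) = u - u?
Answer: 3018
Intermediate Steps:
W(u) = 5 (W(u) = 5 - (u - u) = 5 - 1*0 = 5 + 0 = 5)
V(x) = x (V(x) = 0 + x = x)
r(C, b) = 5 + b
(31011 - 27869) + r(78, -129) = (31011 - 27869) + (5 - 129) = 3142 - 124 = 3018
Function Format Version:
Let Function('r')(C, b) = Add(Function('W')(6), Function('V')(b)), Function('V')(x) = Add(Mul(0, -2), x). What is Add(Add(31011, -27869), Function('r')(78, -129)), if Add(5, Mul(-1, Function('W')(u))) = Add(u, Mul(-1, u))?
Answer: 3018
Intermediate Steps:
Function('W')(u) = 5 (Function('W')(u) = Add(5, Mul(-1, Add(u, Mul(-1, u)))) = Add(5, Mul(-1, 0)) = Add(5, 0) = 5)
Function('V')(x) = x (Function('V')(x) = Add(0, x) = x)
Function('r')(C, b) = Add(5, b)
Add(Add(31011, -27869), Function('r')(78, -129)) = Add(Add(31011, -27869), Add(5, -129)) = Add(3142, -124) = 3018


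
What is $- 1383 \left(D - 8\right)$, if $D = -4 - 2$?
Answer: $19362$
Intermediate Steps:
$D = -6$ ($D = -4 - 2 = -6$)
$- 1383 \left(D - 8\right) = - 1383 \left(-6 - 8\right) = \left(-1383\right) \left(-14\right) = 19362$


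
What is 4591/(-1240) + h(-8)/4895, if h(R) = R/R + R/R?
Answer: -4494093/1213960 ≈ -3.7020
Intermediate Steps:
h(R) = 2 (h(R) = 1 + 1 = 2)
4591/(-1240) + h(-8)/4895 = 4591/(-1240) + 2/4895 = 4591*(-1/1240) + 2*(1/4895) = -4591/1240 + 2/4895 = -4494093/1213960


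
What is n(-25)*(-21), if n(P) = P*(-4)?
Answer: -2100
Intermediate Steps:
n(P) = -4*P
n(-25)*(-21) = -4*(-25)*(-21) = 100*(-21) = -2100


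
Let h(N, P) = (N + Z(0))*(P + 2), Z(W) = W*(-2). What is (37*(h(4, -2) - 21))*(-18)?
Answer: 13986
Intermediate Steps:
Z(W) = -2*W
h(N, P) = N*(2 + P) (h(N, P) = (N - 2*0)*(P + 2) = (N + 0)*(2 + P) = N*(2 + P))
(37*(h(4, -2) - 21))*(-18) = (37*(4*(2 - 2) - 21))*(-18) = (37*(4*0 - 21))*(-18) = (37*(0 - 21))*(-18) = (37*(-21))*(-18) = -777*(-18) = 13986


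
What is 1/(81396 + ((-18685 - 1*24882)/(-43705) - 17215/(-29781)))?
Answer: 1301578605/105945341982982 ≈ 1.2285e-5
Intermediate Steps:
1/(81396 + ((-18685 - 1*24882)/(-43705) - 17215/(-29781))) = 1/(81396 + ((-18685 - 24882)*(-1/43705) - 17215*(-1/29781))) = 1/(81396 + (-43567*(-1/43705) + 17215/29781)) = 1/(81396 + (43567/43705 + 17215/29781)) = 1/(81396 + 2049850402/1301578605) = 1/(105945341982982/1301578605) = 1301578605/105945341982982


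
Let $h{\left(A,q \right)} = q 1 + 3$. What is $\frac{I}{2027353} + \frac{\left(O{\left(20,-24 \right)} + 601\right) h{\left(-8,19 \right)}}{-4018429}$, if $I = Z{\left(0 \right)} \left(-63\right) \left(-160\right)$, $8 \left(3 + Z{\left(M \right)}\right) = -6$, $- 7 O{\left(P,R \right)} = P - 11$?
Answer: $- \frac{1250514527068}{57027418619059} \approx -0.021928$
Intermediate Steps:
$O{\left(P,R \right)} = \frac{11}{7} - \frac{P}{7}$ ($O{\left(P,R \right)} = - \frac{P - 11}{7} = - \frac{-11 + P}{7} = \frac{11}{7} - \frac{P}{7}$)
$h{\left(A,q \right)} = 3 + q$ ($h{\left(A,q \right)} = q + 3 = 3 + q$)
$Z{\left(M \right)} = - \frac{15}{4}$ ($Z{\left(M \right)} = -3 + \frac{1}{8} \left(-6\right) = -3 - \frac{3}{4} = - \frac{15}{4}$)
$I = -37800$ ($I = \left(- \frac{15}{4}\right) \left(-63\right) \left(-160\right) = \frac{945}{4} \left(-160\right) = -37800$)
$\frac{I}{2027353} + \frac{\left(O{\left(20,-24 \right)} + 601\right) h{\left(-8,19 \right)}}{-4018429} = - \frac{37800}{2027353} + \frac{\left(\left(\frac{11}{7} - \frac{20}{7}\right) + 601\right) \left(3 + 19\right)}{-4018429} = \left(-37800\right) \frac{1}{2027353} + \left(\left(\frac{11}{7} - \frac{20}{7}\right) + 601\right) 22 \left(- \frac{1}{4018429}\right) = - \frac{37800}{2027353} + \left(- \frac{9}{7} + 601\right) 22 \left(- \frac{1}{4018429}\right) = - \frac{37800}{2027353} + \frac{4198}{7} \cdot 22 \left(- \frac{1}{4018429}\right) = - \frac{37800}{2027353} + \frac{92356}{7} \left(- \frac{1}{4018429}\right) = - \frac{37800}{2027353} - \frac{92356}{28129003} = - \frac{1250514527068}{57027418619059}$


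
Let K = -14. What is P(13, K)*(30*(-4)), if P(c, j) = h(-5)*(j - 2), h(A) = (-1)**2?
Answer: 1920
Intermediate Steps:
h(A) = 1
P(c, j) = -2 + j (P(c, j) = 1*(j - 2) = 1*(-2 + j) = -2 + j)
P(13, K)*(30*(-4)) = (-2 - 14)*(30*(-4)) = -16*(-120) = 1920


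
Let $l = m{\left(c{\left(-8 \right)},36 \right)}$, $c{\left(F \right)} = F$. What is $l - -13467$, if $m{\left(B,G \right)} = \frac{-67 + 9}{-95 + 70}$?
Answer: $\frac{336733}{25} \approx 13469.0$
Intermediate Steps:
$m{\left(B,G \right)} = \frac{58}{25}$ ($m{\left(B,G \right)} = - \frac{58}{-25} = \left(-58\right) \left(- \frac{1}{25}\right) = \frac{58}{25}$)
$l = \frac{58}{25} \approx 2.32$
$l - -13467 = \frac{58}{25} - -13467 = \frac{58}{25} + 13467 = \frac{336733}{25}$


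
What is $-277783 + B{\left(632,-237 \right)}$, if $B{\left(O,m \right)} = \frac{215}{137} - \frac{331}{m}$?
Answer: $- \frac{9019239925}{32469} \approx -2.7778 \cdot 10^{5}$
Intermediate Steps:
$B{\left(O,m \right)} = \frac{215}{137} - \frac{331}{m}$ ($B{\left(O,m \right)} = 215 \cdot \frac{1}{137} - \frac{331}{m} = \frac{215}{137} - \frac{331}{m}$)
$-277783 + B{\left(632,-237 \right)} = -277783 + \left(\frac{215}{137} - \frac{331}{-237}\right) = -277783 + \left(\frac{215}{137} - - \frac{331}{237}\right) = -277783 + \left(\frac{215}{137} + \frac{331}{237}\right) = -277783 + \frac{96302}{32469} = - \frac{9019239925}{32469}$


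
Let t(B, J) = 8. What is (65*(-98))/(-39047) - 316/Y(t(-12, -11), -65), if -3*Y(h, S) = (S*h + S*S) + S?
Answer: 15050839/35532770 ≈ 0.42358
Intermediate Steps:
Y(h, S) = -S/3 - S**2/3 - S*h/3 (Y(h, S) = -((S*h + S*S) + S)/3 = -((S*h + S**2) + S)/3 = -((S**2 + S*h) + S)/3 = -(S + S**2 + S*h)/3 = -S/3 - S**2/3 - S*h/3)
(65*(-98))/(-39047) - 316/Y(t(-12, -11), -65) = (65*(-98))/(-39047) - 316*3/(65*(1 - 65 + 8)) = -6370*(-1/39047) - 316/((-1/3*(-65)*(-56))) = 6370/39047 - 316/(-3640/3) = 6370/39047 - 316*(-3/3640) = 6370/39047 + 237/910 = 15050839/35532770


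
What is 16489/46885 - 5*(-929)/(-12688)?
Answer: -8568393/594876880 ≈ -0.014404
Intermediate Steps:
16489/46885 - 5*(-929)/(-12688) = 16489*(1/46885) + 4645*(-1/12688) = 16489/46885 - 4645/12688 = -8568393/594876880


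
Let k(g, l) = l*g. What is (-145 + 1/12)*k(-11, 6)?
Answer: 19129/2 ≈ 9564.5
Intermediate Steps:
k(g, l) = g*l
(-145 + 1/12)*k(-11, 6) = (-145 + 1/12)*(-11*6) = (-145 + 1/12)*(-66) = -1739/12*(-66) = 19129/2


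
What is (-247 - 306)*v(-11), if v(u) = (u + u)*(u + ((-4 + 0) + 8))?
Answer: -85162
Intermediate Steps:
v(u) = 2*u*(4 + u) (v(u) = (2*u)*(u + (-4 + 8)) = (2*u)*(u + 4) = (2*u)*(4 + u) = 2*u*(4 + u))
(-247 - 306)*v(-11) = (-247 - 306)*(2*(-11)*(4 - 11)) = -1106*(-11)*(-7) = -553*154 = -85162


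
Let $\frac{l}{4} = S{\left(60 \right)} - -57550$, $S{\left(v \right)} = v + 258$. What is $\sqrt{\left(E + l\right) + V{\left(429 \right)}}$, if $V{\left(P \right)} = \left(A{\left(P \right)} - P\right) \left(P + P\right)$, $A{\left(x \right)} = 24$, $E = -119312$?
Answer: $i \sqrt{235330} \approx 485.11 i$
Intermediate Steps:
$V{\left(P \right)} = 2 P \left(24 - P\right)$ ($V{\left(P \right)} = \left(24 - P\right) \left(P + P\right) = \left(24 - P\right) 2 P = 2 P \left(24 - P\right)$)
$S{\left(v \right)} = 258 + v$
$l = 231472$ ($l = 4 \left(\left(258 + 60\right) - -57550\right) = 4 \left(318 + 57550\right) = 4 \cdot 57868 = 231472$)
$\sqrt{\left(E + l\right) + V{\left(429 \right)}} = \sqrt{\left(-119312 + 231472\right) + 2 \cdot 429 \left(24 - 429\right)} = \sqrt{112160 + 2 \cdot 429 \left(24 - 429\right)} = \sqrt{112160 + 2 \cdot 429 \left(-405\right)} = \sqrt{112160 - 347490} = \sqrt{-235330} = i \sqrt{235330}$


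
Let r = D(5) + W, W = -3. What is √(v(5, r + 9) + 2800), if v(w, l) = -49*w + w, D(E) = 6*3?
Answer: 16*√10 ≈ 50.596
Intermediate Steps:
D(E) = 18
r = 15 (r = 18 - 3 = 15)
v(w, l) = -48*w
√(v(5, r + 9) + 2800) = √(-48*5 + 2800) = √(-240 + 2800) = √2560 = 16*√10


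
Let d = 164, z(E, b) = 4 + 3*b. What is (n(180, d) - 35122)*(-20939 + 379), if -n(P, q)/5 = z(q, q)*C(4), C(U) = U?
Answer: 926063520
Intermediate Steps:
n(P, q) = -80 - 60*q (n(P, q) = -5*(4 + 3*q)*4 = -5*(16 + 12*q) = -80 - 60*q)
(n(180, d) - 35122)*(-20939 + 379) = ((-80 - 60*164) - 35122)*(-20939 + 379) = ((-80 - 9840) - 35122)*(-20560) = (-9920 - 35122)*(-20560) = -45042*(-20560) = 926063520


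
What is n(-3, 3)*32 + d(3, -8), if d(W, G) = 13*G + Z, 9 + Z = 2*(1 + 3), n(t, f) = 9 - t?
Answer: 279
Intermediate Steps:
Z = -1 (Z = -9 + 2*(1 + 3) = -9 + 2*4 = -9 + 8 = -1)
d(W, G) = -1 + 13*G (d(W, G) = 13*G - 1 = -1 + 13*G)
n(-3, 3)*32 + d(3, -8) = (9 - 1*(-3))*32 + (-1 + 13*(-8)) = (9 + 3)*32 + (-1 - 104) = 12*32 - 105 = 384 - 105 = 279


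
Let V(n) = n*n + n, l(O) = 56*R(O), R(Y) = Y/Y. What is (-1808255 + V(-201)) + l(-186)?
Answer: -1767999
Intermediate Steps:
R(Y) = 1
l(O) = 56 (l(O) = 56*1 = 56)
V(n) = n + n**2 (V(n) = n**2 + n = n + n**2)
(-1808255 + V(-201)) + l(-186) = (-1808255 - 201*(1 - 201)) + 56 = (-1808255 - 201*(-200)) + 56 = (-1808255 + 40200) + 56 = -1768055 + 56 = -1767999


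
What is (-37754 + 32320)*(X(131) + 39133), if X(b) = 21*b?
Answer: -227597656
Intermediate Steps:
(-37754 + 32320)*(X(131) + 39133) = (-37754 + 32320)*(21*131 + 39133) = -5434*(2751 + 39133) = -5434*41884 = -227597656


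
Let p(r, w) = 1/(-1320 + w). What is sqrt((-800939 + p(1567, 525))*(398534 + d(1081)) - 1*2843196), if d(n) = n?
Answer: I*sqrt(899076860853902)/53 ≈ 5.6575e+5*I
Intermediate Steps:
sqrt((-800939 + p(1567, 525))*(398534 + d(1081)) - 1*2843196) = sqrt((-800939 + 1/(-1320 + 525))*(398534 + 1081) - 1*2843196) = sqrt((-800939 + 1/(-795))*399615 - 2843196) = sqrt((-800939 - 1/795)*399615 - 2843196) = sqrt(-636746506/795*399615 - 2843196) = sqrt(-16963563666346/53 - 2843196) = sqrt(-16963714355734/53) = I*sqrt(899076860853902)/53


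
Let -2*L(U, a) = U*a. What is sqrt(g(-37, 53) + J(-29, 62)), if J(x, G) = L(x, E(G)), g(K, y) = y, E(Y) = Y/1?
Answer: 2*sqrt(238) ≈ 30.854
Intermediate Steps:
E(Y) = Y (E(Y) = Y*1 = Y)
L(U, a) = -U*a/2
J(x, G) = -G*x/2 (J(x, G) = -x*G/2 = -G*x/2)
sqrt(g(-37, 53) + J(-29, 62)) = sqrt(53 - 1/2*62*(-29)) = sqrt(53 + 899) = sqrt(952) = 2*sqrt(238)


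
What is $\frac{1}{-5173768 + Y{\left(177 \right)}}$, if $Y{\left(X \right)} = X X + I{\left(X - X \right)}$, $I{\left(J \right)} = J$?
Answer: $- \frac{1}{5142439} \approx -1.9446 \cdot 10^{-7}$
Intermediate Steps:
$Y{\left(X \right)} = X^{2}$ ($Y{\left(X \right)} = X X + \left(X - X\right) = X^{2} + 0 = X^{2}$)
$\frac{1}{-5173768 + Y{\left(177 \right)}} = \frac{1}{-5173768 + 177^{2}} = \frac{1}{-5173768 + 31329} = \frac{1}{-5142439} = - \frac{1}{5142439}$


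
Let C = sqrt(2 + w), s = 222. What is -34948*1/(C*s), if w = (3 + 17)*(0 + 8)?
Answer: -8737*sqrt(2)/999 ≈ -12.368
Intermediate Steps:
w = 160 (w = 20*8 = 160)
C = 9*sqrt(2) (C = sqrt(2 + 160) = sqrt(162) = 9*sqrt(2) ≈ 12.728)
-34948*1/(C*s) = -34948*sqrt(2)/3996 = -8737*sqrt(2)/999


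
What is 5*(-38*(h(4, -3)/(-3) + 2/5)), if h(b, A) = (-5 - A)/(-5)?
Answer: -152/3 ≈ -50.667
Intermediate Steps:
h(b, A) = 1 + A/5 (h(b, A) = (-5 - A)*(-1/5) = 1 + A/5)
5*(-38*(h(4, -3)/(-3) + 2/5)) = 5*(-38*((1 + (1/5)*(-3))/(-3) + 2/5)) = 5*(-38*((1 - 3/5)*(-1/3) + 2*(1/5))) = 5*(-38*((2/5)*(-1/3) + 2/5)) = 5*(-38*(-2/15 + 2/5)) = 5*(-38*4/15) = 5*(-152/15) = -152/3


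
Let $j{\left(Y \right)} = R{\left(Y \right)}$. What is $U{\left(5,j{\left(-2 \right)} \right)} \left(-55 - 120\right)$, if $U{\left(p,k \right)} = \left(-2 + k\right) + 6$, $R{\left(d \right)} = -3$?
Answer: $-175$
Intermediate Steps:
$j{\left(Y \right)} = -3$
$U{\left(p,k \right)} = 4 + k$
$U{\left(5,j{\left(-2 \right)} \right)} \left(-55 - 120\right) = \left(4 - 3\right) \left(-55 - 120\right) = 1 \left(-175\right) = -175$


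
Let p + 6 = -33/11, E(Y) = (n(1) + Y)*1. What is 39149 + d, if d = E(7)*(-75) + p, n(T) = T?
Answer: 38540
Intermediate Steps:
E(Y) = 1 + Y (E(Y) = (1 + Y)*1 = 1 + Y)
p = -9 (p = -6 - 33/11 = -6 - 33*1/11 = -6 - 3 = -9)
d = -609 (d = (1 + 7)*(-75) - 9 = 8*(-75) - 9 = -600 - 9 = -609)
39149 + d = 39149 - 609 = 38540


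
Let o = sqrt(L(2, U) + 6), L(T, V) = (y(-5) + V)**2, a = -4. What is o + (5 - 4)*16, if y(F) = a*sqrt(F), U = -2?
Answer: 16 + sqrt(-70 + 16*I*sqrt(5)) ≈ 18.075 + 8.6201*I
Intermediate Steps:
y(F) = -4*sqrt(F)
L(T, V) = (V - 4*I*sqrt(5))**2 (L(T, V) = (-4*I*sqrt(5) + V)**2 = (V - 4*I*sqrt(5))**2)
o = sqrt(6 + (-2 - 4*I*sqrt(5))**2) (o = sqrt((-2 - 4*I*sqrt(5))**2 + 6) = sqrt(6 + (-2 - 4*I*sqrt(5))**2) ≈ 2.0752 + 8.6201*I)
o + (5 - 4)*16 = sqrt(-70 + 16*I*sqrt(5)) + (5 - 4)*16 = sqrt(-70 + 16*I*sqrt(5)) + 1*16 = sqrt(-70 + 16*I*sqrt(5)) + 16 = 16 + sqrt(-70 + 16*I*sqrt(5))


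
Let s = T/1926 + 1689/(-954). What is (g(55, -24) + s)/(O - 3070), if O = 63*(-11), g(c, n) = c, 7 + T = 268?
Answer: -907900/64019919 ≈ -0.014182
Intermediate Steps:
T = 261 (T = -7 + 268 = 261)
s = -27815/17013 (s = 261/1926 + 1689/(-954) = 261*(1/1926) + 1689*(-1/954) = 29/214 - 563/318 = -27815/17013 ≈ -1.6349)
O = -693
(g(55, -24) + s)/(O - 3070) = (55 - 27815/17013)/(-693 - 3070) = (907900/17013)/(-3763) = (907900/17013)*(-1/3763) = -907900/64019919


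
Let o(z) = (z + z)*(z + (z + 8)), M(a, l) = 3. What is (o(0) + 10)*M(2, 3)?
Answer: 30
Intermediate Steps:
o(z) = 2*z*(8 + 2*z) (o(z) = (2*z)*(z + (8 + z)) = (2*z)*(8 + 2*z) = 2*z*(8 + 2*z))
(o(0) + 10)*M(2, 3) = (4*0*(4 + 0) + 10)*3 = (4*0*4 + 10)*3 = (0 + 10)*3 = 10*3 = 30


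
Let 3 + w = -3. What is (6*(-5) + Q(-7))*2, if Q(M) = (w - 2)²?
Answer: 68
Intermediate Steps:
w = -6 (w = -3 - 3 = -6)
Q(M) = 64 (Q(M) = (-6 - 2)² = (-8)² = 64)
(6*(-5) + Q(-7))*2 = (6*(-5) + 64)*2 = (-30 + 64)*2 = 34*2 = 68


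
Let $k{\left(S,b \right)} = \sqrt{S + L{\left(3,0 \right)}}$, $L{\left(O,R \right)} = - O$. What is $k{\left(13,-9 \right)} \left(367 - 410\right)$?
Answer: $- 43 \sqrt{10} \approx -135.98$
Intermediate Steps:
$k{\left(S,b \right)} = \sqrt{-3 + S}$ ($k{\left(S,b \right)} = \sqrt{S - 3} = \sqrt{-3 + S}$)
$k{\left(13,-9 \right)} \left(367 - 410\right) = \sqrt{-3 + 13} \left(367 - 410\right) = \sqrt{10} \left(-43\right) = - 43 \sqrt{10}$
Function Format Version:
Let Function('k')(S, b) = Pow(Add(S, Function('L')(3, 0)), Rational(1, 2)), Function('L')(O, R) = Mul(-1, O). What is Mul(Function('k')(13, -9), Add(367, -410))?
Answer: Mul(-43, Pow(10, Rational(1, 2))) ≈ -135.98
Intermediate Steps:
Function('k')(S, b) = Pow(Add(-3, S), Rational(1, 2)) (Function('k')(S, b) = Pow(Add(S, Mul(-1, 3)), Rational(1, 2)) = Pow(Add(S, -3), Rational(1, 2)) = Pow(Add(-3, S), Rational(1, 2)))
Mul(Function('k')(13, -9), Add(367, -410)) = Mul(Pow(Add(-3, 13), Rational(1, 2)), Add(367, -410)) = Mul(Pow(10, Rational(1, 2)), -43) = Mul(-43, Pow(10, Rational(1, 2)))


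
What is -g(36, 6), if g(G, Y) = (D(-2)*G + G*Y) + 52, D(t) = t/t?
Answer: -304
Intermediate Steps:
D(t) = 1
g(G, Y) = 52 + G + G*Y (g(G, Y) = (1*G + G*Y) + 52 = (G + G*Y) + 52 = 52 + G + G*Y)
-g(36, 6) = -(52 + 36 + 36*6) = -(52 + 36 + 216) = -1*304 = -304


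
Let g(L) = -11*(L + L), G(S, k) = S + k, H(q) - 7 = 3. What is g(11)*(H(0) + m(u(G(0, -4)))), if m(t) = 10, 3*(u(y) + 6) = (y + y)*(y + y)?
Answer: -4840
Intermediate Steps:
H(q) = 10 (H(q) = 7 + 3 = 10)
u(y) = -6 + 4*y²/3 (u(y) = -6 + ((y + y)*(y + y))/3 = -6 + ((2*y)*(2*y))/3 = -6 + (4*y²)/3 = -6 + 4*y²/3)
g(L) = -22*L
g(11)*(H(0) + m(u(G(0, -4)))) = (-22*11)*(10 + 10) = -242*20 = -4840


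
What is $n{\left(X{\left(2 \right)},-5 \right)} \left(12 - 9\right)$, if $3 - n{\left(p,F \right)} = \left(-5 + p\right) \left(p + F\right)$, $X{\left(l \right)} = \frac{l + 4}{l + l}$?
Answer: $- \frac{111}{4} \approx -27.75$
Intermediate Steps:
$X{\left(l \right)} = \frac{4 + l}{2 l}$
$n{\left(p,F \right)} = 3 - \left(-5 + p\right) \left(F + p\right)$ ($n{\left(p,F \right)} = 3 - \left(-5 + p\right) \left(p + F\right) = 3 - \left(-5 + p\right) \left(F + p\right)$)
$n{\left(X{\left(2 \right)},-5 \right)} \left(12 - 9\right) = \left(3 - \left(\frac{4 + 2}{2 \cdot 2}\right)^{2} + 5 \left(-5\right) + 5 \frac{4 + 2}{2 \cdot 2} - - 5 \frac{4 + 2}{2 \cdot 2}\right) \left(12 - 9\right) = \left(3 - \left(\frac{1}{2} \cdot \frac{1}{2} \cdot 6\right)^{2} - 25 + 5 \cdot \frac{1}{2} \cdot \frac{1}{2} \cdot 6 - - 5 \cdot \frac{1}{2} \cdot \frac{1}{2} \cdot 6\right) 3 = \left(3 - \left(\frac{3}{2}\right)^{2} - 25 + 5 \cdot \frac{3}{2} - \left(-5\right) \frac{3}{2}\right) 3 = \left(3 - \frac{9}{4} - 25 + \frac{15}{2} + \frac{15}{2}\right) 3 = \left(- \frac{37}{4}\right) 3 = - \frac{111}{4}$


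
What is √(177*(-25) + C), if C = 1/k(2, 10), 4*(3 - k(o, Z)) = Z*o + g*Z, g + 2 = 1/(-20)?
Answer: I*√110617/5 ≈ 66.518*I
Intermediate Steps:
g = -41/20 (g = -2 + 1/(-20) = -2 - 1/20 = -41/20 ≈ -2.0500)
k(o, Z) = 3 + 41*Z/80 - Z*o/4 (k(o, Z) = 3 - (Z*o - 41*Z/20)/4 = 3 - (-41*Z/20 + Z*o)/4 = 3 + (41*Z/80 - Z*o/4) = 3 + 41*Z/80 - Z*o/4)
C = 8/25 (C = 1/(3 + (41/80)*10 - ¼*10*2) = 1/(3 + 41/8 - 5) = 1/(25/8) = 8/25 ≈ 0.32000)
√(177*(-25) + C) = √(177*(-25) + 8/25) = √(-4425 + 8/25) = √(-110617/25) = I*√110617/5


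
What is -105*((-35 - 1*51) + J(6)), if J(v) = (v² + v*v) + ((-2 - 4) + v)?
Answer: 1470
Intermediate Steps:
J(v) = -6 + v + 2*v² (J(v) = (v² + v²) + (-6 + v) = 2*v² + (-6 + v) = -6 + v + 2*v²)
-105*((-35 - 1*51) + J(6)) = -105*((-35 - 1*51) + (-6 + 6 + 2*6²)) = -105*((-35 - 51) + (-6 + 6 + 2*36)) = -105*(-86 + (-6 + 6 + 72)) = -105*(-86 + 72) = -105*(-14) = 1470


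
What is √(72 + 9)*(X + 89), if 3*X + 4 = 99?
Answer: 1086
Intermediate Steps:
X = 95/3 (X = -4/3 + (⅓)*99 = -4/3 + 33 = 95/3 ≈ 31.667)
√(72 + 9)*(X + 89) = √(72 + 9)*(95/3 + 89) = √81*(362/3) = 9*(362/3) = 1086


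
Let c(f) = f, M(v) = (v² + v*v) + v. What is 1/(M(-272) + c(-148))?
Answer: 1/147548 ≈ 6.7775e-6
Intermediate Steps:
M(v) = v + 2*v² (M(v) = (v² + v²) + v = 2*v² + v = v + 2*v²)
1/(M(-272) + c(-148)) = 1/(-272*(1 + 2*(-272)) - 148) = 1/(-272*(1 - 544) - 148) = 1/(-272*(-543) - 148) = 1/(147696 - 148) = 1/147548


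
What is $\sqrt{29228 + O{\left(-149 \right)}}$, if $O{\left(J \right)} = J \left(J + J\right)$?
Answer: $\sqrt{73630} \approx 271.35$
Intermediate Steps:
$O{\left(J \right)} = 2 J^{2}$ ($O{\left(J \right)} = J 2 J = 2 J^{2}$)
$\sqrt{29228 + O{\left(-149 \right)}} = \sqrt{29228 + 2 \left(-149\right)^{2}} = \sqrt{29228 + 2 \cdot 22201} = \sqrt{29228 + 44402} = \sqrt{73630}$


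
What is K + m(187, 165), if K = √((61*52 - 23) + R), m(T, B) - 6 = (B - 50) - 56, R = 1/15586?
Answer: 65 + √764965789590/15586 ≈ 121.12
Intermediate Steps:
R = 1/15586 ≈ 6.4160e-5
m(T, B) = -100 + B (m(T, B) = 6 + ((B - 50) - 56) = 6 + ((-50 + B) - 56) = 6 + (-106 + B) = -100 + B)
K = √764965789590/15586 (K = √((61*52 - 23) + 1/15586) = √((3172 - 23) + 1/15586) = √(3149 + 1/15586) = √(49080315/15586) = √764965789590/15586 ≈ 56.116)
K + m(187, 165) = √764965789590/15586 + (-100 + 165) = √764965789590/15586 + 65 = 65 + √764965789590/15586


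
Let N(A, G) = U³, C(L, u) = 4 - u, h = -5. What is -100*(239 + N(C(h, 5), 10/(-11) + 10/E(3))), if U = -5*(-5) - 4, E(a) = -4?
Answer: -950000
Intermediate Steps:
U = 21 (U = 25 - 4 = 21)
N(A, G) = 9261 (N(A, G) = 21³ = 9261)
-100*(239 + N(C(h, 5), 10/(-11) + 10/E(3))) = -100*(239 + 9261) = -100*9500 = -950000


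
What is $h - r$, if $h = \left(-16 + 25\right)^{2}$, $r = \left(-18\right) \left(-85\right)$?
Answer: $-1449$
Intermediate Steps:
$r = 1530$
$h = 81$ ($h = 9^{2} = 81$)
$h - r = 81 - 1530 = -1449$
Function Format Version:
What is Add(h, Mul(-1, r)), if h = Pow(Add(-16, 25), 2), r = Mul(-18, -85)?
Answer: -1449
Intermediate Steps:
r = 1530
h = 81 (h = Pow(9, 2) = 81)
Add(h, Mul(-1, r)) = Add(81, Mul(-1, 1530)) = Add(81, -1530) = -1449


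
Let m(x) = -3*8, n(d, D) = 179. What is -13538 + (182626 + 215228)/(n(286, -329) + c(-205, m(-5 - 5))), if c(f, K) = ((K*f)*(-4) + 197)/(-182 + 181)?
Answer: -44297717/3277 ≈ -13518.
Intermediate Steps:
m(x) = -24
c(f, K) = -197 + 4*K*f (c(f, K) = (-4*K*f + 197)/(-1) = (197 - 4*K*f)*(-1) = -197 + 4*K*f)
-13538 + (182626 + 215228)/(n(286, -329) + c(-205, m(-5 - 5))) = -13538 + (182626 + 215228)/(179 + (-197 + 4*(-24)*(-205))) = -13538 + 397854/(179 + (-197 + 19680)) = -13538 + 397854/(179 + 19483) = -13538 + 397854/19662 = -13538 + 397854*(1/19662) = -13538 + 66309/3277 = -44297717/3277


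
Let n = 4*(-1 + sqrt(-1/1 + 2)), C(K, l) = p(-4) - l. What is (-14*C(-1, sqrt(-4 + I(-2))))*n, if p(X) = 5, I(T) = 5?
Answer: 0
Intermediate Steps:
C(K, l) = 5 - l
n = 0 (n = 4*(-1 + sqrt(-1*1 + 2)) = 4*(-1 + sqrt(-1 + 2)) = 4*(-1 + sqrt(1)) = 4*(-1 + 1) = 4*0 = 0)
(-14*C(-1, sqrt(-4 + I(-2))))*n = -14*(5 - sqrt(-4 + 5))*0 = -14*(5 - sqrt(1))*0 = -14*(5 - 1*1)*0 = -14*(5 - 1)*0 = -14*4*0 = -56*0 = 0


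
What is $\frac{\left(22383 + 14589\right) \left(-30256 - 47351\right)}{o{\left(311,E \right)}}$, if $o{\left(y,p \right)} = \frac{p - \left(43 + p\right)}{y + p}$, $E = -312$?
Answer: $- \frac{2869286004}{43} \approx -6.6728 \cdot 10^{7}$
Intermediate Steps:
$o{\left(y,p \right)} = - \frac{43}{p + y}$
$\frac{\left(22383 + 14589\right) \left(-30256 - 47351\right)}{o{\left(311,E \right)}} = \frac{\left(22383 + 14589\right) \left(-30256 - 47351\right)}{\left(-43\right) \frac{1}{-312 + 311}} = \frac{36972 \left(-77607\right)}{\left(-43\right) \frac{1}{-1}} = - \frac{2869286004}{\left(-43\right) \left(-1\right)} = - \frac{2869286004}{43}$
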